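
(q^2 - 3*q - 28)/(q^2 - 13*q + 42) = (q + 4)/(q - 6)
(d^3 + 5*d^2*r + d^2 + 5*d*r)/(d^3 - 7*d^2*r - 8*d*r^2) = (-d^2 - 5*d*r - d - 5*r)/(-d^2 + 7*d*r + 8*r^2)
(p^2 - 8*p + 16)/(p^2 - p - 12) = (p - 4)/(p + 3)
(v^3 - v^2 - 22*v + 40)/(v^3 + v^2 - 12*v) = (v^3 - v^2 - 22*v + 40)/(v*(v^2 + v - 12))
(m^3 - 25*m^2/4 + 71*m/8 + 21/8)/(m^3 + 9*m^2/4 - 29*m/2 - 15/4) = (m - 7/2)/(m + 5)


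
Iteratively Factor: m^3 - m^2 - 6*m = (m - 3)*(m^2 + 2*m) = m*(m - 3)*(m + 2)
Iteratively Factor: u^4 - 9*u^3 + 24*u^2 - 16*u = (u - 4)*(u^3 - 5*u^2 + 4*u) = (u - 4)*(u - 1)*(u^2 - 4*u) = u*(u - 4)*(u - 1)*(u - 4)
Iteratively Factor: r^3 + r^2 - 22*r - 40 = (r - 5)*(r^2 + 6*r + 8) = (r - 5)*(r + 2)*(r + 4)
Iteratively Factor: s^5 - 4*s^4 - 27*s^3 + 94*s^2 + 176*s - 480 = (s + 4)*(s^4 - 8*s^3 + 5*s^2 + 74*s - 120) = (s - 4)*(s + 4)*(s^3 - 4*s^2 - 11*s + 30) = (s - 4)*(s - 2)*(s + 4)*(s^2 - 2*s - 15) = (s - 5)*(s - 4)*(s - 2)*(s + 4)*(s + 3)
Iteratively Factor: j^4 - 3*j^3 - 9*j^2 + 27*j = (j + 3)*(j^3 - 6*j^2 + 9*j) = (j - 3)*(j + 3)*(j^2 - 3*j) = j*(j - 3)*(j + 3)*(j - 3)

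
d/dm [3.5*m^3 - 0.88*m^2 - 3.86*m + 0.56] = 10.5*m^2 - 1.76*m - 3.86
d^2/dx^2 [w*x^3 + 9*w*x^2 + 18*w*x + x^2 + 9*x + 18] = 6*w*x + 18*w + 2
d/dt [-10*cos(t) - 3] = 10*sin(t)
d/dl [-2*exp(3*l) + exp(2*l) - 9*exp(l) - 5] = (-6*exp(2*l) + 2*exp(l) - 9)*exp(l)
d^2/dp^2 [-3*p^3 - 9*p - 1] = -18*p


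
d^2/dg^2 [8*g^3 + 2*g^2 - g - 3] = 48*g + 4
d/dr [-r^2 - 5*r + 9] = -2*r - 5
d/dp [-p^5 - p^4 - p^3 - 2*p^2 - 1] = p*(-5*p^3 - 4*p^2 - 3*p - 4)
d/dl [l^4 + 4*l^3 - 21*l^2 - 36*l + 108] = 4*l^3 + 12*l^2 - 42*l - 36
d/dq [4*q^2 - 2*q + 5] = 8*q - 2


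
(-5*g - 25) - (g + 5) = -6*g - 30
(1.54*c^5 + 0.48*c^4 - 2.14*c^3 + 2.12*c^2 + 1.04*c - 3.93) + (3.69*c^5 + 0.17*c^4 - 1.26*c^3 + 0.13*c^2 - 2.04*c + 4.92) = 5.23*c^5 + 0.65*c^4 - 3.4*c^3 + 2.25*c^2 - 1.0*c + 0.99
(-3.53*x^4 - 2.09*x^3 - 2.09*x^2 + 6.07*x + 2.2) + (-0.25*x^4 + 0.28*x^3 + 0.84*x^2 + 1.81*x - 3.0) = -3.78*x^4 - 1.81*x^3 - 1.25*x^2 + 7.88*x - 0.8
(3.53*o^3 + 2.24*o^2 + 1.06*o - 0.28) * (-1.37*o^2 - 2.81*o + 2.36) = -4.8361*o^5 - 12.9881*o^4 + 0.584199999999999*o^3 + 2.6914*o^2 + 3.2884*o - 0.6608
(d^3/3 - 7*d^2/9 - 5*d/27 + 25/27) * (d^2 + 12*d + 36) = d^5/3 + 29*d^4/9 + 67*d^3/27 - 791*d^2/27 + 40*d/9 + 100/3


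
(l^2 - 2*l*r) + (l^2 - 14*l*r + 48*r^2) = 2*l^2 - 16*l*r + 48*r^2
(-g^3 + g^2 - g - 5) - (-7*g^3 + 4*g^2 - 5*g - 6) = 6*g^3 - 3*g^2 + 4*g + 1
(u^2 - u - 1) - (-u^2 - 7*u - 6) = 2*u^2 + 6*u + 5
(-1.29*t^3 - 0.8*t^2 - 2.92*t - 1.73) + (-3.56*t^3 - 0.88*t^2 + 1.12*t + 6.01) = -4.85*t^3 - 1.68*t^2 - 1.8*t + 4.28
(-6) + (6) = 0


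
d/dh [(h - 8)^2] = 2*h - 16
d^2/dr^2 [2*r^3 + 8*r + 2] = 12*r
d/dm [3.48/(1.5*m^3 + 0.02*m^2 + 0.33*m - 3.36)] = (-15.66*m^2 - 0.1392*m - 1.1484)/(1.5*m^3 + 0.02*m^2 + 0.33*m - 3.36)^2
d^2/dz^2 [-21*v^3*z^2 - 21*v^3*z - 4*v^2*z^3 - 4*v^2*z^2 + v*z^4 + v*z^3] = 2*v*(-21*v^2 - 12*v*z - 4*v + 6*z^2 + 3*z)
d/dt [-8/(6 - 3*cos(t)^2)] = 32*sin(2*t)/(3*(3 - cos(2*t))^2)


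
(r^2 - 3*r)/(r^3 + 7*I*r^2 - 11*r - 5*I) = r*(r - 3)/(r^3 + 7*I*r^2 - 11*r - 5*I)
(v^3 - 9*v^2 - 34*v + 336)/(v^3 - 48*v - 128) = (v^2 - v - 42)/(v^2 + 8*v + 16)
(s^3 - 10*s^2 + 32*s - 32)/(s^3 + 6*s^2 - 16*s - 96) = (s^2 - 6*s + 8)/(s^2 + 10*s + 24)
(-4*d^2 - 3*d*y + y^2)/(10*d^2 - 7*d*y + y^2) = (-4*d^2 - 3*d*y + y^2)/(10*d^2 - 7*d*y + y^2)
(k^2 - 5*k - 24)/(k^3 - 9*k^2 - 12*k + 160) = (k + 3)/(k^2 - k - 20)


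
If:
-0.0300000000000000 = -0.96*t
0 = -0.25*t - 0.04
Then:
No Solution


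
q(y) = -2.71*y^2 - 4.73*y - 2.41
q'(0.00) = -4.73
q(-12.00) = -335.89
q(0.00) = -2.41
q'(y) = -5.42*y - 4.73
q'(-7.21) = 34.35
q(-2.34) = -6.18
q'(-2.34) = 7.95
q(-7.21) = -109.18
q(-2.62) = -8.62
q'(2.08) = -16.00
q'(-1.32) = 2.42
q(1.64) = -17.46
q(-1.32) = -0.89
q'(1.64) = -13.62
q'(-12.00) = 60.31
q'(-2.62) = 9.47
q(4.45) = -77.12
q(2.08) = -23.97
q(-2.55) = -7.97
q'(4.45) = -28.85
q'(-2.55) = 9.09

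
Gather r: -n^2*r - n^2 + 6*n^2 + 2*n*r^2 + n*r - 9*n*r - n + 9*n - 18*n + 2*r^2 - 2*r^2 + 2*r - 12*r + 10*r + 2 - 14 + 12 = 5*n^2 + 2*n*r^2 - 10*n + r*(-n^2 - 8*n)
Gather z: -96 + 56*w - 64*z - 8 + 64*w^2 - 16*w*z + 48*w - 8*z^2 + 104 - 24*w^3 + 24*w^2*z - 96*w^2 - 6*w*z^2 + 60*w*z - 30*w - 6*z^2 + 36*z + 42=-24*w^3 - 32*w^2 + 74*w + z^2*(-6*w - 14) + z*(24*w^2 + 44*w - 28) + 42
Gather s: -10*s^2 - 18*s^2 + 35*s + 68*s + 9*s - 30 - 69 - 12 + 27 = -28*s^2 + 112*s - 84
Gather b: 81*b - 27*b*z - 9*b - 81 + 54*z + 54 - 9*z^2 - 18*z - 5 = b*(72 - 27*z) - 9*z^2 + 36*z - 32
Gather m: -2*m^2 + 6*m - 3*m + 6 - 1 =-2*m^2 + 3*m + 5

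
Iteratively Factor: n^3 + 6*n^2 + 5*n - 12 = (n + 4)*(n^2 + 2*n - 3) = (n + 3)*(n + 4)*(n - 1)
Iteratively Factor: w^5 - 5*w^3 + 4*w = (w + 1)*(w^4 - w^3 - 4*w^2 + 4*w) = (w - 2)*(w + 1)*(w^3 + w^2 - 2*w) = (w - 2)*(w + 1)*(w + 2)*(w^2 - w) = (w - 2)*(w - 1)*(w + 1)*(w + 2)*(w)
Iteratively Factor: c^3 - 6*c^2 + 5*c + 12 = (c - 4)*(c^2 - 2*c - 3) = (c - 4)*(c - 3)*(c + 1)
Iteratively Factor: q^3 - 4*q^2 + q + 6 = (q - 3)*(q^2 - q - 2) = (q - 3)*(q - 2)*(q + 1)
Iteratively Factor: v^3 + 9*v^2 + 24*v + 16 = (v + 4)*(v^2 + 5*v + 4) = (v + 1)*(v + 4)*(v + 4)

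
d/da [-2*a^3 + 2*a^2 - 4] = 2*a*(2 - 3*a)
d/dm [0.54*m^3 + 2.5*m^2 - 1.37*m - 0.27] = 1.62*m^2 + 5.0*m - 1.37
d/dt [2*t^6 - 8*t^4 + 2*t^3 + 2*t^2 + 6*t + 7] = 12*t^5 - 32*t^3 + 6*t^2 + 4*t + 6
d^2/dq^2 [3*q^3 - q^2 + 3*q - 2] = 18*q - 2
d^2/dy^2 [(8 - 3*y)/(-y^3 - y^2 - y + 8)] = 2*((3*y - 8)*(3*y^2 + 2*y + 1)^2 - (9*y^2 + 6*y + (3*y - 8)*(3*y + 1) + 3)*(y^3 + y^2 + y - 8))/(y^3 + y^2 + y - 8)^3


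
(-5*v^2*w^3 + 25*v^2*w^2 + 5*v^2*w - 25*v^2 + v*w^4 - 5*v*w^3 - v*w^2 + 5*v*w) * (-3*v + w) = 15*v^3*w^3 - 75*v^3*w^2 - 15*v^3*w + 75*v^3 - 8*v^2*w^4 + 40*v^2*w^3 + 8*v^2*w^2 - 40*v^2*w + v*w^5 - 5*v*w^4 - v*w^3 + 5*v*w^2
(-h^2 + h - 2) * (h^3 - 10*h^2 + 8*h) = -h^5 + 11*h^4 - 20*h^3 + 28*h^2 - 16*h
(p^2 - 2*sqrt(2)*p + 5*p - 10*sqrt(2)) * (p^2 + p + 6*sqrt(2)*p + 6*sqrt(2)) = p^4 + 4*sqrt(2)*p^3 + 6*p^3 - 19*p^2 + 24*sqrt(2)*p^2 - 144*p + 20*sqrt(2)*p - 120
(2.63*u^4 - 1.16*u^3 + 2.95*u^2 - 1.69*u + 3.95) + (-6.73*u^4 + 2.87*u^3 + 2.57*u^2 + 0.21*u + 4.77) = -4.1*u^4 + 1.71*u^3 + 5.52*u^2 - 1.48*u + 8.72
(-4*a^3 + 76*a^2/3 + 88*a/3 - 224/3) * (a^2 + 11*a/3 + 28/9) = -4*a^5 + 32*a^4/3 + 988*a^3/9 + 3016*a^2/27 - 4928*a/27 - 6272/27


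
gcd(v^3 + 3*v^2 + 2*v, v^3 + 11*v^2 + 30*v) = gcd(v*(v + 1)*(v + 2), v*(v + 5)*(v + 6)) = v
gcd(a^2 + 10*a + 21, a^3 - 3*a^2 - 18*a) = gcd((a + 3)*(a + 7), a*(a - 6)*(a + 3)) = a + 3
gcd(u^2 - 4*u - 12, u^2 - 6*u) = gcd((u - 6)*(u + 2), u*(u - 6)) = u - 6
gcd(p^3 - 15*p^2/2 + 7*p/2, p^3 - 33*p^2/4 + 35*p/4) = p^2 - 7*p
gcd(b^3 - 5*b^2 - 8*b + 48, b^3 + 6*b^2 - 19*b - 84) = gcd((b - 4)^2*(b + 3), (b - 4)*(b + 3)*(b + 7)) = b^2 - b - 12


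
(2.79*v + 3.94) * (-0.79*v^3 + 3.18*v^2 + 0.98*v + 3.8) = -2.2041*v^4 + 5.7596*v^3 + 15.2634*v^2 + 14.4632*v + 14.972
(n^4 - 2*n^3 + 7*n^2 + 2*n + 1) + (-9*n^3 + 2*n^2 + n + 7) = n^4 - 11*n^3 + 9*n^2 + 3*n + 8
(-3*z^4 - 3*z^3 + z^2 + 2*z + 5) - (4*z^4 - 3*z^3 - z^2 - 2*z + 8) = -7*z^4 + 2*z^2 + 4*z - 3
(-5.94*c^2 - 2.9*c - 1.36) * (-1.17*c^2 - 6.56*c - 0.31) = 6.9498*c^4 + 42.3594*c^3 + 22.4566*c^2 + 9.8206*c + 0.4216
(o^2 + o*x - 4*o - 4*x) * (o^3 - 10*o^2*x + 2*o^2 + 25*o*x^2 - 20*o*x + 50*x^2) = o^5 - 9*o^4*x - 2*o^4 + 15*o^3*x^2 + 18*o^3*x - 8*o^3 + 25*o^2*x^3 - 30*o^2*x^2 + 72*o^2*x - 50*o*x^3 - 120*o*x^2 - 200*x^3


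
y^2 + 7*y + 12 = (y + 3)*(y + 4)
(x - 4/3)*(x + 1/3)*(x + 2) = x^3 + x^2 - 22*x/9 - 8/9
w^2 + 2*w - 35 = (w - 5)*(w + 7)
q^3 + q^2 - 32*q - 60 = (q - 6)*(q + 2)*(q + 5)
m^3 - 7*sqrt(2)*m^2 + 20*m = m*(m - 5*sqrt(2))*(m - 2*sqrt(2))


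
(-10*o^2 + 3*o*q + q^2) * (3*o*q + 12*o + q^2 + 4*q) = -30*o^3*q - 120*o^3 - o^2*q^2 - 4*o^2*q + 6*o*q^3 + 24*o*q^2 + q^4 + 4*q^3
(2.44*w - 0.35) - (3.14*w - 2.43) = 2.08 - 0.7*w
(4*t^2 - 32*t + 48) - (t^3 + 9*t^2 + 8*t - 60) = -t^3 - 5*t^2 - 40*t + 108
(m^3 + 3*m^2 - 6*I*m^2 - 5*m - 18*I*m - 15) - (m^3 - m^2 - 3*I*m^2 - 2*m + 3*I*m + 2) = 4*m^2 - 3*I*m^2 - 3*m - 21*I*m - 17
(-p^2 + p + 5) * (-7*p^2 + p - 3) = 7*p^4 - 8*p^3 - 31*p^2 + 2*p - 15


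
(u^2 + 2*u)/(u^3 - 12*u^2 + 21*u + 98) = u/(u^2 - 14*u + 49)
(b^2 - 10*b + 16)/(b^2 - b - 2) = (b - 8)/(b + 1)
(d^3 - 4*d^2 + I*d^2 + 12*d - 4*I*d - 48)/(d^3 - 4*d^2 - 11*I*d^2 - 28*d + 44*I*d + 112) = (d^2 + I*d + 12)/(d^2 - 11*I*d - 28)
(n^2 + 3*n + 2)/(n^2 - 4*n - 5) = (n + 2)/(n - 5)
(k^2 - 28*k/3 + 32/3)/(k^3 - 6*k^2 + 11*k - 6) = (3*k^2 - 28*k + 32)/(3*(k^3 - 6*k^2 + 11*k - 6))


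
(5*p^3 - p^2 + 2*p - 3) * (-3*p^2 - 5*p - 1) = -15*p^5 - 22*p^4 - 6*p^3 + 13*p + 3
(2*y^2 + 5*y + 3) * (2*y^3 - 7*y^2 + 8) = 4*y^5 - 4*y^4 - 29*y^3 - 5*y^2 + 40*y + 24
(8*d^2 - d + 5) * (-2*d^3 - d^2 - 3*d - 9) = -16*d^5 - 6*d^4 - 33*d^3 - 74*d^2 - 6*d - 45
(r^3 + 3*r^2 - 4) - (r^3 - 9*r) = 3*r^2 + 9*r - 4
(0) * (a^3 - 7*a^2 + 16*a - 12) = 0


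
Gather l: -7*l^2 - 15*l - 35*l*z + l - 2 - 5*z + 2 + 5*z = -7*l^2 + l*(-35*z - 14)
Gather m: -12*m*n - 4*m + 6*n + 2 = m*(-12*n - 4) + 6*n + 2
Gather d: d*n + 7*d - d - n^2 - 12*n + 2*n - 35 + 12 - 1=d*(n + 6) - n^2 - 10*n - 24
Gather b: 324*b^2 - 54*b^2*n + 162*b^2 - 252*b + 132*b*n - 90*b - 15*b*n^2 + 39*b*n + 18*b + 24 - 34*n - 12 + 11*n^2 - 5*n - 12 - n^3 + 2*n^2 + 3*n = b^2*(486 - 54*n) + b*(-15*n^2 + 171*n - 324) - n^3 + 13*n^2 - 36*n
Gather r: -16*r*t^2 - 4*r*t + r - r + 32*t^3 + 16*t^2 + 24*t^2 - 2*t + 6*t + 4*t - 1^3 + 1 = r*(-16*t^2 - 4*t) + 32*t^3 + 40*t^2 + 8*t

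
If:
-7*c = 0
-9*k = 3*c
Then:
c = 0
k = 0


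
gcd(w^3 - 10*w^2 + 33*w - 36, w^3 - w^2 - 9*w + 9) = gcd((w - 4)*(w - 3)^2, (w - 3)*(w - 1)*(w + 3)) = w - 3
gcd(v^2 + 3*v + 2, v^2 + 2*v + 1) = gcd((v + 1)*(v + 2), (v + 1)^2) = v + 1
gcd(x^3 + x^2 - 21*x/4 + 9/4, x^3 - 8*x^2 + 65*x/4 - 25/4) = x - 1/2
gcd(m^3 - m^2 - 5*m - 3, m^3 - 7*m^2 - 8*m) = m + 1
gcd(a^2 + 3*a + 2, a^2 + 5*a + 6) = a + 2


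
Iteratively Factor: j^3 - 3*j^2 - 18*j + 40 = (j + 4)*(j^2 - 7*j + 10) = (j - 2)*(j + 4)*(j - 5)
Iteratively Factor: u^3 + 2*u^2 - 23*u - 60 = (u + 4)*(u^2 - 2*u - 15) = (u + 3)*(u + 4)*(u - 5)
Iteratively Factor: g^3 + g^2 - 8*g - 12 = (g + 2)*(g^2 - g - 6) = (g - 3)*(g + 2)*(g + 2)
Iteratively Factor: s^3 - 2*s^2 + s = (s - 1)*(s^2 - s) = s*(s - 1)*(s - 1)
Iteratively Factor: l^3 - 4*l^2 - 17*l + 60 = (l - 5)*(l^2 + l - 12) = (l - 5)*(l + 4)*(l - 3)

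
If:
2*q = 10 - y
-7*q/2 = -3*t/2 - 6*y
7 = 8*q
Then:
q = 7/8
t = -743/24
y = 33/4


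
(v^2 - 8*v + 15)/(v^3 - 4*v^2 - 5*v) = (v - 3)/(v*(v + 1))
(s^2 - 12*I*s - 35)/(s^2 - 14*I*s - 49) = (s - 5*I)/(s - 7*I)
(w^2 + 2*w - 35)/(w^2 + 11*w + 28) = (w - 5)/(w + 4)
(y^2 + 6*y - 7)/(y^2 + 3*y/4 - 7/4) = 4*(y + 7)/(4*y + 7)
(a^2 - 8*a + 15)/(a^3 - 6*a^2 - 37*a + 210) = (a - 3)/(a^2 - a - 42)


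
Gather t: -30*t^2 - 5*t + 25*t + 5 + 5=-30*t^2 + 20*t + 10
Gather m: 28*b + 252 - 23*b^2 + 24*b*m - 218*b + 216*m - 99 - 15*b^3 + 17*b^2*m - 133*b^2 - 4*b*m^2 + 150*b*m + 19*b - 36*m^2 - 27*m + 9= -15*b^3 - 156*b^2 - 171*b + m^2*(-4*b - 36) + m*(17*b^2 + 174*b + 189) + 162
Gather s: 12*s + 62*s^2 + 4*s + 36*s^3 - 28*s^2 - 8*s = 36*s^3 + 34*s^2 + 8*s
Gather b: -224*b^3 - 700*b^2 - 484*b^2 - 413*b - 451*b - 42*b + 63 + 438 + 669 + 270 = -224*b^3 - 1184*b^2 - 906*b + 1440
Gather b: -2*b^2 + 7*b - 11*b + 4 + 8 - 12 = -2*b^2 - 4*b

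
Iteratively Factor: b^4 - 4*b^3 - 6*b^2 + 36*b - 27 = (b + 3)*(b^3 - 7*b^2 + 15*b - 9) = (b - 3)*(b + 3)*(b^2 - 4*b + 3) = (b - 3)*(b - 1)*(b + 3)*(b - 3)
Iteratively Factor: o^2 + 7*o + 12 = (o + 4)*(o + 3)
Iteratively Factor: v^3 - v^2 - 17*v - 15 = (v - 5)*(v^2 + 4*v + 3) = (v - 5)*(v + 3)*(v + 1)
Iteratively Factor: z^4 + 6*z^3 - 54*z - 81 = (z + 3)*(z^3 + 3*z^2 - 9*z - 27) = (z + 3)^2*(z^2 - 9) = (z + 3)^3*(z - 3)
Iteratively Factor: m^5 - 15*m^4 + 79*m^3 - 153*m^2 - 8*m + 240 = (m - 3)*(m^4 - 12*m^3 + 43*m^2 - 24*m - 80) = (m - 5)*(m - 3)*(m^3 - 7*m^2 + 8*m + 16) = (m - 5)*(m - 3)*(m + 1)*(m^2 - 8*m + 16) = (m - 5)*(m - 4)*(m - 3)*(m + 1)*(m - 4)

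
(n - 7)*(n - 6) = n^2 - 13*n + 42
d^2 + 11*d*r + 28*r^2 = (d + 4*r)*(d + 7*r)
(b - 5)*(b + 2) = b^2 - 3*b - 10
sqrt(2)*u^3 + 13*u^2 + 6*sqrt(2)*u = u*(u + 6*sqrt(2))*(sqrt(2)*u + 1)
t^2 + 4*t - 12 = (t - 2)*(t + 6)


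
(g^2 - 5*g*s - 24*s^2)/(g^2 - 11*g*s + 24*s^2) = (-g - 3*s)/(-g + 3*s)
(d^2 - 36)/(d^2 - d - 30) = (d + 6)/(d + 5)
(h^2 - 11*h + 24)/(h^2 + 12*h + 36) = (h^2 - 11*h + 24)/(h^2 + 12*h + 36)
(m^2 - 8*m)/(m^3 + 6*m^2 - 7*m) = (m - 8)/(m^2 + 6*m - 7)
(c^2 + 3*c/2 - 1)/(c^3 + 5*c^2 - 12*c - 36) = (c - 1/2)/(c^2 + 3*c - 18)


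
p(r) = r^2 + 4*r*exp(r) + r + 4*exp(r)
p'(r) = 4*r*exp(r) + 2*r + 8*exp(r) + 1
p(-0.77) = 0.25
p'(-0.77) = 1.74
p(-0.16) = 2.73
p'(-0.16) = 6.95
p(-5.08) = 20.62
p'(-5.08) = -9.24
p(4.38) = 1741.68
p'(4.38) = 2047.23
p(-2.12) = 1.84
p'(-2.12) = -3.30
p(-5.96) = 29.51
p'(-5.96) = -10.96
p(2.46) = 170.51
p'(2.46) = 214.73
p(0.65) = 13.72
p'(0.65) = 22.60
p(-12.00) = 132.00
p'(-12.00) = -23.00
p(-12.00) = 132.00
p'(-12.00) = -23.00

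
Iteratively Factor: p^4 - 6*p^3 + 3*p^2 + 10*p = (p)*(p^3 - 6*p^2 + 3*p + 10) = p*(p - 2)*(p^2 - 4*p - 5) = p*(p - 5)*(p - 2)*(p + 1)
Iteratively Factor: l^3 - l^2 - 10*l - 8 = (l + 1)*(l^2 - 2*l - 8) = (l + 1)*(l + 2)*(l - 4)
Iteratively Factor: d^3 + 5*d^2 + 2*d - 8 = (d + 2)*(d^2 + 3*d - 4) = (d + 2)*(d + 4)*(d - 1)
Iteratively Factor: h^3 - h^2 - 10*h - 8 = (h + 2)*(h^2 - 3*h - 4) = (h + 1)*(h + 2)*(h - 4)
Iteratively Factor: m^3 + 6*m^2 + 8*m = (m)*(m^2 + 6*m + 8) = m*(m + 2)*(m + 4)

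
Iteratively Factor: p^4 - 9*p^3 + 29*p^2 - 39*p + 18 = (p - 2)*(p^3 - 7*p^2 + 15*p - 9) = (p - 2)*(p - 1)*(p^2 - 6*p + 9) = (p - 3)*(p - 2)*(p - 1)*(p - 3)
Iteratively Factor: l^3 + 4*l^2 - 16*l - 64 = (l - 4)*(l^2 + 8*l + 16) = (l - 4)*(l + 4)*(l + 4)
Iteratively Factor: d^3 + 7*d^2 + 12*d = (d)*(d^2 + 7*d + 12) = d*(d + 3)*(d + 4)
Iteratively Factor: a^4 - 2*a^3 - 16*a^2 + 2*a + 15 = (a + 3)*(a^3 - 5*a^2 - a + 5) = (a - 1)*(a + 3)*(a^2 - 4*a - 5) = (a - 5)*(a - 1)*(a + 3)*(a + 1)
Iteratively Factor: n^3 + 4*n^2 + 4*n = (n)*(n^2 + 4*n + 4) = n*(n + 2)*(n + 2)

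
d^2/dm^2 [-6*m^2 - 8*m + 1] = -12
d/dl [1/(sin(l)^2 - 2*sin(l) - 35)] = 2*(1 - sin(l))*cos(l)/((sin(l) - 7)^2*(sin(l) + 5)^2)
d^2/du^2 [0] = 0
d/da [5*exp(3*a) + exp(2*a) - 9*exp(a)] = (15*exp(2*a) + 2*exp(a) - 9)*exp(a)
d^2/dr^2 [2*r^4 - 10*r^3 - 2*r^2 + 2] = 24*r^2 - 60*r - 4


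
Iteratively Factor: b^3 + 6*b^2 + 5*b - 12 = (b - 1)*(b^2 + 7*b + 12) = (b - 1)*(b + 3)*(b + 4)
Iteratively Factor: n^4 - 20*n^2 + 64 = (n + 2)*(n^3 - 2*n^2 - 16*n + 32) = (n + 2)*(n + 4)*(n^2 - 6*n + 8) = (n - 2)*(n + 2)*(n + 4)*(n - 4)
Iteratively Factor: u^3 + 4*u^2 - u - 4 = (u + 1)*(u^2 + 3*u - 4) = (u - 1)*(u + 1)*(u + 4)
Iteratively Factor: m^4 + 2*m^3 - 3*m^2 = (m + 3)*(m^3 - m^2) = m*(m + 3)*(m^2 - m) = m^2*(m + 3)*(m - 1)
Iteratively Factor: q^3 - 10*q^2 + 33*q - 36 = (q - 4)*(q^2 - 6*q + 9) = (q - 4)*(q - 3)*(q - 3)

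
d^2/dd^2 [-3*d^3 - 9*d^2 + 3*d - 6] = -18*d - 18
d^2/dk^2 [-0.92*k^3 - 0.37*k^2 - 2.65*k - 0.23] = -5.52*k - 0.74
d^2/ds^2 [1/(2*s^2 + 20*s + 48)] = (-s^2 - 10*s + 4*(s + 5)^2 - 24)/(s^2 + 10*s + 24)^3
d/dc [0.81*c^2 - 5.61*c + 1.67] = 1.62*c - 5.61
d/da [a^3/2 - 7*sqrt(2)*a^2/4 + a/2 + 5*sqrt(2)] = 3*a^2/2 - 7*sqrt(2)*a/2 + 1/2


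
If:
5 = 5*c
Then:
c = 1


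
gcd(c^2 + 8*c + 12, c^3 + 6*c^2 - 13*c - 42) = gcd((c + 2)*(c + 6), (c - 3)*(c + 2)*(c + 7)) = c + 2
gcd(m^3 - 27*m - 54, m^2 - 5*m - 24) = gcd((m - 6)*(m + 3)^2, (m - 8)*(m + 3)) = m + 3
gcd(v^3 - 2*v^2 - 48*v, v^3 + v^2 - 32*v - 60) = 1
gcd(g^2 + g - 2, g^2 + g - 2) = g^2 + g - 2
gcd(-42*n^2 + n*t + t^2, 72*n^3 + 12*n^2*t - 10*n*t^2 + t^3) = -6*n + t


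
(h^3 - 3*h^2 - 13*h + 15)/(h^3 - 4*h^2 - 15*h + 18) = (h - 5)/(h - 6)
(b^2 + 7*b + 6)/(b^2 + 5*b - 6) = (b + 1)/(b - 1)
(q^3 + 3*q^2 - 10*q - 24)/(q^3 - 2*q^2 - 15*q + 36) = (q + 2)/(q - 3)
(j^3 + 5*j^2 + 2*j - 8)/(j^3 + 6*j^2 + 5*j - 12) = (j + 2)/(j + 3)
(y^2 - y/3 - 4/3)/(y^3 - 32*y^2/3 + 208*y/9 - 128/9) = 3*(y + 1)/(3*y^2 - 28*y + 32)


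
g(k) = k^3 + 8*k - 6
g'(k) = 3*k^2 + 8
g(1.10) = 4.13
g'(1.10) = 11.63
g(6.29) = 293.18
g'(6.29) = 126.69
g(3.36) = 58.81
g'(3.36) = 41.87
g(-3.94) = -98.68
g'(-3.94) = 54.57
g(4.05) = 92.83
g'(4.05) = 57.21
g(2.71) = 35.58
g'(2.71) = 30.03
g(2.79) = 38.04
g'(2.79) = 31.35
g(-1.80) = -26.23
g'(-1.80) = 17.72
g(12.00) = 1818.00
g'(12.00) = 440.00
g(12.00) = 1818.00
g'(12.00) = 440.00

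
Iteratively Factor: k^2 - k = (k)*(k - 1)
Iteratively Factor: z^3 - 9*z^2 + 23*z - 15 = (z - 1)*(z^2 - 8*z + 15) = (z - 5)*(z - 1)*(z - 3)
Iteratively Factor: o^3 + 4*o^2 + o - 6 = (o + 2)*(o^2 + 2*o - 3) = (o + 2)*(o + 3)*(o - 1)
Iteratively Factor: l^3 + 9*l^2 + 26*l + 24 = (l + 2)*(l^2 + 7*l + 12) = (l + 2)*(l + 3)*(l + 4)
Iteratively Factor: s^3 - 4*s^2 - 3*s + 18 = (s + 2)*(s^2 - 6*s + 9) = (s - 3)*(s + 2)*(s - 3)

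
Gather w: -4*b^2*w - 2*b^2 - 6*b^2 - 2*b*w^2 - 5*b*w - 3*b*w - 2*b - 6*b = -8*b^2 - 2*b*w^2 - 8*b + w*(-4*b^2 - 8*b)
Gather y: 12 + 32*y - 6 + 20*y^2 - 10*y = 20*y^2 + 22*y + 6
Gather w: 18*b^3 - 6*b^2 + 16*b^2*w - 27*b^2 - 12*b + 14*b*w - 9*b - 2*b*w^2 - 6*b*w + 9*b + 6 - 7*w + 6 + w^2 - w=18*b^3 - 33*b^2 - 12*b + w^2*(1 - 2*b) + w*(16*b^2 + 8*b - 8) + 12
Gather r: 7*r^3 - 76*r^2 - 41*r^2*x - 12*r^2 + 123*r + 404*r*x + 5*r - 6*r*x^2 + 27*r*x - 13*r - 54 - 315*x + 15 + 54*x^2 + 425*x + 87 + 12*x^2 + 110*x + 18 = 7*r^3 + r^2*(-41*x - 88) + r*(-6*x^2 + 431*x + 115) + 66*x^2 + 220*x + 66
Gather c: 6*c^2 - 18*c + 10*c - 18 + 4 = 6*c^2 - 8*c - 14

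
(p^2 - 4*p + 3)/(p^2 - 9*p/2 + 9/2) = 2*(p - 1)/(2*p - 3)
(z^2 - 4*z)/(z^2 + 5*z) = (z - 4)/(z + 5)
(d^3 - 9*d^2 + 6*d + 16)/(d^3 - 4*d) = (d^2 - 7*d - 8)/(d*(d + 2))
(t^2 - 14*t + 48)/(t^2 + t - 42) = (t - 8)/(t + 7)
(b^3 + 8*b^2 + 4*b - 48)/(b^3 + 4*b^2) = 1 + 4/b - 12/b^2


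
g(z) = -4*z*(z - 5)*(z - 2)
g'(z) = -4*z*(z - 5) - 4*z*(z - 2) - 4*(z - 5)*(z - 2)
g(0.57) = -14.44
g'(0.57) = -11.98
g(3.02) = 24.40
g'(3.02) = 19.68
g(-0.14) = 6.16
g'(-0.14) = -48.08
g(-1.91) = 206.42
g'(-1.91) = -190.74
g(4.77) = 12.16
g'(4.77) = -45.91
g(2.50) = 12.50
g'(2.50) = 25.00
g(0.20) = -6.91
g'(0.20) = -29.28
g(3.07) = 25.36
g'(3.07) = 18.82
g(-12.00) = 11424.00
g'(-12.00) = -2440.00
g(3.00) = 24.00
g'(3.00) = 20.00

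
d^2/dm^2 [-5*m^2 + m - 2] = -10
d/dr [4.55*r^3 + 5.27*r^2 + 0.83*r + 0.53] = 13.65*r^2 + 10.54*r + 0.83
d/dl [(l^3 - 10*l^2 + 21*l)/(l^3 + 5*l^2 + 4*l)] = (15*l^2 - 34*l - 145)/(l^4 + 10*l^3 + 33*l^2 + 40*l + 16)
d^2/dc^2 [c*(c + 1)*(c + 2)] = 6*c + 6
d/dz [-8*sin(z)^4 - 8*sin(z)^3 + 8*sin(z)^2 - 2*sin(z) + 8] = 2*(-16*sin(z)^3 - 12*sin(z)^2 + 8*sin(z) - 1)*cos(z)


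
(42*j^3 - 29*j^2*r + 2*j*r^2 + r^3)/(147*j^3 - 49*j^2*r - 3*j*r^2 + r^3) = (-2*j + r)/(-7*j + r)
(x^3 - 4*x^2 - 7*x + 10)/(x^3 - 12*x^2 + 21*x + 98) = (x^2 - 6*x + 5)/(x^2 - 14*x + 49)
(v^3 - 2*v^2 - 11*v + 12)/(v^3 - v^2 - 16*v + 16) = (v + 3)/(v + 4)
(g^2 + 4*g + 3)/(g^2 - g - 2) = (g + 3)/(g - 2)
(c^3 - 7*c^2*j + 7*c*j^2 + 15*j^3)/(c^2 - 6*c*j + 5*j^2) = (c^2 - 2*c*j - 3*j^2)/(c - j)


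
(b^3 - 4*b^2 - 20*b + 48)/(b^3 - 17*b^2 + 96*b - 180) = (b^2 + 2*b - 8)/(b^2 - 11*b + 30)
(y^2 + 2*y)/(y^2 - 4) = y/(y - 2)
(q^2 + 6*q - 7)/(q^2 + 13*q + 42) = (q - 1)/(q + 6)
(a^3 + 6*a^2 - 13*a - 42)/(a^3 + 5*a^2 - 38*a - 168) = (a^2 - a - 6)/(a^2 - 2*a - 24)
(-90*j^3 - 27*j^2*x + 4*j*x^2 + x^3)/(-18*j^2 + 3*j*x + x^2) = (-15*j^2 - 2*j*x + x^2)/(-3*j + x)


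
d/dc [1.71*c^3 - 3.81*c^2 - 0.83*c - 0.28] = 5.13*c^2 - 7.62*c - 0.83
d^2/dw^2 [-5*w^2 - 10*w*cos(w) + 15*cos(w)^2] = 10*w*cos(w) + 60*sin(w)^2 + 20*sin(w) - 40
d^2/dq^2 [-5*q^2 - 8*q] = -10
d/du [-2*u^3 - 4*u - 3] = -6*u^2 - 4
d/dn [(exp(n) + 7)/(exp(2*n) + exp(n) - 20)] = (-(exp(n) + 7)*(2*exp(n) + 1) + exp(2*n) + exp(n) - 20)*exp(n)/(exp(2*n) + exp(n) - 20)^2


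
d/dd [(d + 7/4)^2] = 2*d + 7/2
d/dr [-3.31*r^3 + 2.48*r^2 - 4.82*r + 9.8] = -9.93*r^2 + 4.96*r - 4.82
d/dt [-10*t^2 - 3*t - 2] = -20*t - 3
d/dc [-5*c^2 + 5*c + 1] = 5 - 10*c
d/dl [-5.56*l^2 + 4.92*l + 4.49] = 4.92 - 11.12*l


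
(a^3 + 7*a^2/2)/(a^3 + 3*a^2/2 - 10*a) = a*(2*a + 7)/(2*a^2 + 3*a - 20)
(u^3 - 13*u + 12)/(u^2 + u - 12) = u - 1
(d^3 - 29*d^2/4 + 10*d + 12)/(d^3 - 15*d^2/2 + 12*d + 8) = (4*d + 3)/(2*(2*d + 1))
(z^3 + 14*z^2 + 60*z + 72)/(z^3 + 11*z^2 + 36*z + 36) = (z + 6)/(z + 3)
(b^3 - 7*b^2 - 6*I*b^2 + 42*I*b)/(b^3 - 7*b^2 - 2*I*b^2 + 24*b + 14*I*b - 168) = b/(b + 4*I)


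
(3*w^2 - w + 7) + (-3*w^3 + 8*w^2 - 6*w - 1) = -3*w^3 + 11*w^2 - 7*w + 6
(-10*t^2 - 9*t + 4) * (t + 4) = -10*t^3 - 49*t^2 - 32*t + 16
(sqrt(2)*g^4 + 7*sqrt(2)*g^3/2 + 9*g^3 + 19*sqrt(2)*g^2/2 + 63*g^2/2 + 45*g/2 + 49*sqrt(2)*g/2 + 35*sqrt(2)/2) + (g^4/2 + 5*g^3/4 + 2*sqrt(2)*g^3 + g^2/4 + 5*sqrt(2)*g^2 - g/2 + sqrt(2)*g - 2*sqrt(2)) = g^4/2 + sqrt(2)*g^4 + 11*sqrt(2)*g^3/2 + 41*g^3/4 + 29*sqrt(2)*g^2/2 + 127*g^2/4 + 22*g + 51*sqrt(2)*g/2 + 31*sqrt(2)/2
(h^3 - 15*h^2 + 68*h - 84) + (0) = h^3 - 15*h^2 + 68*h - 84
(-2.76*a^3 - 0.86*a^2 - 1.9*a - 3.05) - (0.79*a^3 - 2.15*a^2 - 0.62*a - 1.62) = -3.55*a^3 + 1.29*a^2 - 1.28*a - 1.43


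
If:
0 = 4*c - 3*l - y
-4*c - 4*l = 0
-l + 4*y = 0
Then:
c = 0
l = 0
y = 0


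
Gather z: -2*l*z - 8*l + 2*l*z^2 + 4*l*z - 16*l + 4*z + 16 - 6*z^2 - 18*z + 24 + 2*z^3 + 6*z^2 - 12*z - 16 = 2*l*z^2 - 24*l + 2*z^3 + z*(2*l - 26) + 24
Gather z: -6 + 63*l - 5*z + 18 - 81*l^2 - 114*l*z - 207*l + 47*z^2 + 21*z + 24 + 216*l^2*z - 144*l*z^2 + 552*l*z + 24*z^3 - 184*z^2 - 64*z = -81*l^2 - 144*l + 24*z^3 + z^2*(-144*l - 137) + z*(216*l^2 + 438*l - 48) + 36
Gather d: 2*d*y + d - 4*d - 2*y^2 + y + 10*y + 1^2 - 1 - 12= d*(2*y - 3) - 2*y^2 + 11*y - 12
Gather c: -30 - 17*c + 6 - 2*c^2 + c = -2*c^2 - 16*c - 24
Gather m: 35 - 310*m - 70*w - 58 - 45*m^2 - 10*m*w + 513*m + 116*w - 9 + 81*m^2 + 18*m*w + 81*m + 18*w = 36*m^2 + m*(8*w + 284) + 64*w - 32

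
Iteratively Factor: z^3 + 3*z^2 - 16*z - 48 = (z + 4)*(z^2 - z - 12) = (z + 3)*(z + 4)*(z - 4)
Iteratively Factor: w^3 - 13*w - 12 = (w + 3)*(w^2 - 3*w - 4) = (w + 1)*(w + 3)*(w - 4)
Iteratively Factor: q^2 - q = (q)*(q - 1)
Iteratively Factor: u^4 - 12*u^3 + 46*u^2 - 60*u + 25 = (u - 5)*(u^3 - 7*u^2 + 11*u - 5) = (u - 5)^2*(u^2 - 2*u + 1) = (u - 5)^2*(u - 1)*(u - 1)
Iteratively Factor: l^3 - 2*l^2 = (l - 2)*(l^2) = l*(l - 2)*(l)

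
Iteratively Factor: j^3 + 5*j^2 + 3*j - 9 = (j - 1)*(j^2 + 6*j + 9) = (j - 1)*(j + 3)*(j + 3)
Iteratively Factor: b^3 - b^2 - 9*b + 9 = (b - 1)*(b^2 - 9) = (b - 3)*(b - 1)*(b + 3)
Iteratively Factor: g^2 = (g)*(g)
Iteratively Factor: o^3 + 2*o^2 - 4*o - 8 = (o + 2)*(o^2 - 4) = (o + 2)^2*(o - 2)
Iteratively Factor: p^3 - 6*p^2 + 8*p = (p)*(p^2 - 6*p + 8) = p*(p - 4)*(p - 2)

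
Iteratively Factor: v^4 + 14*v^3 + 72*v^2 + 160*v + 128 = (v + 4)*(v^3 + 10*v^2 + 32*v + 32) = (v + 4)^2*(v^2 + 6*v + 8) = (v + 2)*(v + 4)^2*(v + 4)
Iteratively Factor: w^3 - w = (w + 1)*(w^2 - w) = (w - 1)*(w + 1)*(w)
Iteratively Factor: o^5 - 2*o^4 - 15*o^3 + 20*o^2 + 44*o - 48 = (o + 3)*(o^4 - 5*o^3 + 20*o - 16) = (o - 2)*(o + 3)*(o^3 - 3*o^2 - 6*o + 8) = (o - 2)*(o - 1)*(o + 3)*(o^2 - 2*o - 8) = (o - 2)*(o - 1)*(o + 2)*(o + 3)*(o - 4)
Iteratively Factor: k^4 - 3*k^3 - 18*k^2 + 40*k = (k + 4)*(k^3 - 7*k^2 + 10*k) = (k - 5)*(k + 4)*(k^2 - 2*k) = (k - 5)*(k - 2)*(k + 4)*(k)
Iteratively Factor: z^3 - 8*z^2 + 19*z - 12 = (z - 4)*(z^2 - 4*z + 3) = (z - 4)*(z - 3)*(z - 1)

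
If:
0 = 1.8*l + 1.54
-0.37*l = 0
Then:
No Solution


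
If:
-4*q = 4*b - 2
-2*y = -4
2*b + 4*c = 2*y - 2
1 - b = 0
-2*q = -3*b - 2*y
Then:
No Solution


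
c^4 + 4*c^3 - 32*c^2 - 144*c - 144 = (c - 6)*(c + 2)^2*(c + 6)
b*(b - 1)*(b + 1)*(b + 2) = b^4 + 2*b^3 - b^2 - 2*b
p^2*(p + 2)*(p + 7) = p^4 + 9*p^3 + 14*p^2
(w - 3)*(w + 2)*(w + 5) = w^3 + 4*w^2 - 11*w - 30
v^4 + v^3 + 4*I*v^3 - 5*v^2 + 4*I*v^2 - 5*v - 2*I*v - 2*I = (v + 1)*(v + I)^2*(v + 2*I)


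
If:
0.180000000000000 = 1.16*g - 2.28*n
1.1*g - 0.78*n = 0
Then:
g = -0.09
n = -0.12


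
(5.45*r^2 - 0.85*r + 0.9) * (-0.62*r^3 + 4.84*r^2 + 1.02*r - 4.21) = -3.379*r^5 + 26.905*r^4 + 0.887*r^3 - 19.4555*r^2 + 4.4965*r - 3.789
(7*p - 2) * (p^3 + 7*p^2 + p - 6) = 7*p^4 + 47*p^3 - 7*p^2 - 44*p + 12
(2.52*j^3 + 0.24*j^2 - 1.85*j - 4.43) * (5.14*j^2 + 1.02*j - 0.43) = 12.9528*j^5 + 3.804*j^4 - 10.3478*j^3 - 24.7604*j^2 - 3.7231*j + 1.9049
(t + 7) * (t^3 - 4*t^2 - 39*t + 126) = t^4 + 3*t^3 - 67*t^2 - 147*t + 882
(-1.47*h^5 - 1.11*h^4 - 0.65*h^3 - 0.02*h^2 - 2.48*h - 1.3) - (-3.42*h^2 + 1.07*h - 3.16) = -1.47*h^5 - 1.11*h^4 - 0.65*h^3 + 3.4*h^2 - 3.55*h + 1.86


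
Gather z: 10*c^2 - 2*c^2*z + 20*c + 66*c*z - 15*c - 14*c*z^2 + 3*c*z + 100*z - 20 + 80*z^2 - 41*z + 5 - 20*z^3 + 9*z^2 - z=10*c^2 + 5*c - 20*z^3 + z^2*(89 - 14*c) + z*(-2*c^2 + 69*c + 58) - 15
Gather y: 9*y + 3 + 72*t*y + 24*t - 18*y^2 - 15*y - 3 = 24*t - 18*y^2 + y*(72*t - 6)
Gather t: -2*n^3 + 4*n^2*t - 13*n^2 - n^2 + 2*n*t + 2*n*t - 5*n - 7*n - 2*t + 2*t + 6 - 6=-2*n^3 - 14*n^2 - 12*n + t*(4*n^2 + 4*n)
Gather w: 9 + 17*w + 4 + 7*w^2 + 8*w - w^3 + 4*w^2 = -w^3 + 11*w^2 + 25*w + 13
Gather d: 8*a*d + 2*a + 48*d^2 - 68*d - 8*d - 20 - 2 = 2*a + 48*d^2 + d*(8*a - 76) - 22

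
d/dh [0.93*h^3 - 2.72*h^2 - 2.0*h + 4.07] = 2.79*h^2 - 5.44*h - 2.0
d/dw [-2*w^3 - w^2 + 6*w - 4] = -6*w^2 - 2*w + 6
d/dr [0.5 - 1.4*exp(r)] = -1.4*exp(r)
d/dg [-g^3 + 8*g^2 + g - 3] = -3*g^2 + 16*g + 1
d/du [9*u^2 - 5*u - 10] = 18*u - 5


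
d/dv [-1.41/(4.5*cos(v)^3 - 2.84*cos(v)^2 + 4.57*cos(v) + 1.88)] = (-19.035*cos(v)^2 + 8.0088*cos(v) - 6.4437)*sin(v)/(4.5*cos(v)^3 - 2.84*cos(v)^2 + 4.57*cos(v) + 1.88)^2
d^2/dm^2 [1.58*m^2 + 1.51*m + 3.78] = 3.16000000000000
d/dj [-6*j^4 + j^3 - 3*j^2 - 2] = 3*j*(-8*j^2 + j - 2)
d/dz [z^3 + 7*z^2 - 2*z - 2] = 3*z^2 + 14*z - 2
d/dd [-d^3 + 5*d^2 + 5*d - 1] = -3*d^2 + 10*d + 5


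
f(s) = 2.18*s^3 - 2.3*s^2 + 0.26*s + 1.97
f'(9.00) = 488.60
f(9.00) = 1407.23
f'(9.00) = 488.60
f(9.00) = 1407.23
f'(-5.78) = 245.34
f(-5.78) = -497.33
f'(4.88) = 133.56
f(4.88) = 201.81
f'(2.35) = 25.57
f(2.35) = 18.17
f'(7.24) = 309.77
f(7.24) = 710.61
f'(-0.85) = 8.90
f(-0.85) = -1.25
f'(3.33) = 57.46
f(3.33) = 57.83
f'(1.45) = 7.34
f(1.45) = 4.16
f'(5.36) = 163.50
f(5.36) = 272.99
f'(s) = 6.54*s^2 - 4.6*s + 0.26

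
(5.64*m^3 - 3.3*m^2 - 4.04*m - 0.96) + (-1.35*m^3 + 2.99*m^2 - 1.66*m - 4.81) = 4.29*m^3 - 0.31*m^2 - 5.7*m - 5.77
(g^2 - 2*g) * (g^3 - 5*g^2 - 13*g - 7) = g^5 - 7*g^4 - 3*g^3 + 19*g^2 + 14*g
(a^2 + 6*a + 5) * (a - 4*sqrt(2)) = a^3 - 4*sqrt(2)*a^2 + 6*a^2 - 24*sqrt(2)*a + 5*a - 20*sqrt(2)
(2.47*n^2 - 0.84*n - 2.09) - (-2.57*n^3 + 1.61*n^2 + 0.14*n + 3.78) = 2.57*n^3 + 0.86*n^2 - 0.98*n - 5.87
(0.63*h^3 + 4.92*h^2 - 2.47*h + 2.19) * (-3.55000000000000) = -2.2365*h^3 - 17.466*h^2 + 8.7685*h - 7.7745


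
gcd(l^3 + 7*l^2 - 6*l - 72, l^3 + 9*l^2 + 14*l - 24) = l^2 + 10*l + 24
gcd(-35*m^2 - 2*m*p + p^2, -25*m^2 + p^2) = 5*m + p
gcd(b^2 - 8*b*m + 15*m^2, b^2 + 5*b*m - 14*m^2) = 1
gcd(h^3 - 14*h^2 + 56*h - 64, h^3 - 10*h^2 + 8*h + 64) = h^2 - 12*h + 32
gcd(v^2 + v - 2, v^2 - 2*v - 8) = v + 2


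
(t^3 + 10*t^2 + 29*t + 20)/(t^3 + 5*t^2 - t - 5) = (t + 4)/(t - 1)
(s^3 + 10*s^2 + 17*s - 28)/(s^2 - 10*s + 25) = (s^3 + 10*s^2 + 17*s - 28)/(s^2 - 10*s + 25)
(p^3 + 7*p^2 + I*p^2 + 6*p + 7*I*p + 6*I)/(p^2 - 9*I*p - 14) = (p^3 + p^2*(7 + I) + p*(6 + 7*I) + 6*I)/(p^2 - 9*I*p - 14)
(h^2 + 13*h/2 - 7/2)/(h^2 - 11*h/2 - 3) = (-2*h^2 - 13*h + 7)/(-2*h^2 + 11*h + 6)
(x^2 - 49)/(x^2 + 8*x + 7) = (x - 7)/(x + 1)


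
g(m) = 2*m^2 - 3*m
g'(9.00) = 33.00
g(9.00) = 135.00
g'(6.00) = 21.00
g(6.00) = 54.00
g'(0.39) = -1.44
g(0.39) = -0.87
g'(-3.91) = -18.64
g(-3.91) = 42.31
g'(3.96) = 12.84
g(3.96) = 19.48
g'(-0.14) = -3.56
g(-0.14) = 0.46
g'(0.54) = -0.84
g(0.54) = -1.04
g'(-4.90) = -22.60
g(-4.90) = 62.72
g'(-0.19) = -3.76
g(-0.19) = 0.64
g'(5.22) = 17.88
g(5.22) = 38.84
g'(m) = 4*m - 3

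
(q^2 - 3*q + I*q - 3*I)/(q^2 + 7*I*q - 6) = (q - 3)/(q + 6*I)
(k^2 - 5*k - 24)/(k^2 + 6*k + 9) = (k - 8)/(k + 3)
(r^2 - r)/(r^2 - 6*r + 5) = r/(r - 5)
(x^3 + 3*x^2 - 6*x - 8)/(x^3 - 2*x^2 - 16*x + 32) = (x + 1)/(x - 4)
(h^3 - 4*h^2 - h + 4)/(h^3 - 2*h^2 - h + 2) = (h - 4)/(h - 2)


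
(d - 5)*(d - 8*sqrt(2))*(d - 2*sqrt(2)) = d^3 - 10*sqrt(2)*d^2 - 5*d^2 + 32*d + 50*sqrt(2)*d - 160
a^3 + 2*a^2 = a^2*(a + 2)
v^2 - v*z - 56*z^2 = (v - 8*z)*(v + 7*z)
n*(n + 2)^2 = n^3 + 4*n^2 + 4*n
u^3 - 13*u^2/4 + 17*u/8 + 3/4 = (u - 2)*(u - 3/2)*(u + 1/4)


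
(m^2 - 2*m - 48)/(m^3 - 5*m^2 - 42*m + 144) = 1/(m - 3)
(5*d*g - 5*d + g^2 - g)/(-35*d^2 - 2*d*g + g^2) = (1 - g)/(7*d - g)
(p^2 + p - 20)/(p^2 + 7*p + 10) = (p - 4)/(p + 2)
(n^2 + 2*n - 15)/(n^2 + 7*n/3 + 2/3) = 3*(n^2 + 2*n - 15)/(3*n^2 + 7*n + 2)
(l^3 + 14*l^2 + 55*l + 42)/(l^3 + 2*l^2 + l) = (l^2 + 13*l + 42)/(l*(l + 1))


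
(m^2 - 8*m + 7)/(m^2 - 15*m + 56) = (m - 1)/(m - 8)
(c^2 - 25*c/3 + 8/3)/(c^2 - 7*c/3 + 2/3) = (c - 8)/(c - 2)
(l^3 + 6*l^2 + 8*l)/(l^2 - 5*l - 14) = l*(l + 4)/(l - 7)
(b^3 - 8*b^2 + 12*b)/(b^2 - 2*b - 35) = b*(-b^2 + 8*b - 12)/(-b^2 + 2*b + 35)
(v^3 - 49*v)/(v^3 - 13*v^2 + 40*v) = (v^2 - 49)/(v^2 - 13*v + 40)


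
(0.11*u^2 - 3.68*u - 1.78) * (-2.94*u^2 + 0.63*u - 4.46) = -0.3234*u^4 + 10.8885*u^3 + 2.4242*u^2 + 15.2914*u + 7.9388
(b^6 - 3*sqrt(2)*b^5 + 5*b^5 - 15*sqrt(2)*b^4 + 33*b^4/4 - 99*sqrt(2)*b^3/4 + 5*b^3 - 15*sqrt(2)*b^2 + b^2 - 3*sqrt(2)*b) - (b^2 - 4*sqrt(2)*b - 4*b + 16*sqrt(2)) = b^6 - 3*sqrt(2)*b^5 + 5*b^5 - 15*sqrt(2)*b^4 + 33*b^4/4 - 99*sqrt(2)*b^3/4 + 5*b^3 - 15*sqrt(2)*b^2 + sqrt(2)*b + 4*b - 16*sqrt(2)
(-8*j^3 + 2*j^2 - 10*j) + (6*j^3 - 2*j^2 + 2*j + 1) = -2*j^3 - 8*j + 1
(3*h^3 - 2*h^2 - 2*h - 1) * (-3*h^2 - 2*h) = -9*h^5 + 10*h^3 + 7*h^2 + 2*h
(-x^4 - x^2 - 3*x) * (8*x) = -8*x^5 - 8*x^3 - 24*x^2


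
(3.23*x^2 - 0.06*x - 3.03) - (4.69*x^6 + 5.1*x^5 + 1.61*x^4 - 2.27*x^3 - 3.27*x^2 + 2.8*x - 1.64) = -4.69*x^6 - 5.1*x^5 - 1.61*x^4 + 2.27*x^3 + 6.5*x^2 - 2.86*x - 1.39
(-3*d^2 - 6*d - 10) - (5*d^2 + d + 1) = -8*d^2 - 7*d - 11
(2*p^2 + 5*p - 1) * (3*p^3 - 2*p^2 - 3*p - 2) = 6*p^5 + 11*p^4 - 19*p^3 - 17*p^2 - 7*p + 2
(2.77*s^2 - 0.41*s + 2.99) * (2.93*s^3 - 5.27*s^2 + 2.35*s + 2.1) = 8.1161*s^5 - 15.7992*s^4 + 17.4309*s^3 - 10.9038*s^2 + 6.1655*s + 6.279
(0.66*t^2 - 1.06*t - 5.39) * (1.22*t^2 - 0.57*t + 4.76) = 0.8052*t^4 - 1.6694*t^3 - 2.83*t^2 - 1.9733*t - 25.6564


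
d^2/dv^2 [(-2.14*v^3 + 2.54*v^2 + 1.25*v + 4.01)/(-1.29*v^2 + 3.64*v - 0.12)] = (-1.4210854715202e-14*v^4 + 28.031846*v^3 - 43.287606*v^2 + 114.322032*v - 106.185448)/(2.146689*v^6 - 18.171972*v^5 + 51.875028*v^4 - 51.609376*v^3 + 4.825584*v^2 - 0.157248*v + 0.001728)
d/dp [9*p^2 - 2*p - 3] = 18*p - 2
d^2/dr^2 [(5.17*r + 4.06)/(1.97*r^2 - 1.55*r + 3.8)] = ((0.0306000000000033 - 61.1094*r)*(1.97*r^2 - 1.55*r + 3.8) + (3.94*r - 1.55)*(5.17*r + 4.06)*(7.88*r - 3.1))/(1.97*r^2 - 1.55*r + 3.8)^3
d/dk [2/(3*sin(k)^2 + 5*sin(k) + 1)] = -2*(6*sin(k) + 5)*cos(k)/(3*sin(k)^2 + 5*sin(k) + 1)^2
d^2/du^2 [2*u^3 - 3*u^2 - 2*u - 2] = 12*u - 6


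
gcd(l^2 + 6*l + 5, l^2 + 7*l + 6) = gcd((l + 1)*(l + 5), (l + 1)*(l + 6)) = l + 1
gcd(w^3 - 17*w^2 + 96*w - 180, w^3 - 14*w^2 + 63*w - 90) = w^2 - 11*w + 30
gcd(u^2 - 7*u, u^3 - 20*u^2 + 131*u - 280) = u - 7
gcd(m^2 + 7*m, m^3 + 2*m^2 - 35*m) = m^2 + 7*m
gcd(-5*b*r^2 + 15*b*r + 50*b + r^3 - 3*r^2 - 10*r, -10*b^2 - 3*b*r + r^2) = -5*b + r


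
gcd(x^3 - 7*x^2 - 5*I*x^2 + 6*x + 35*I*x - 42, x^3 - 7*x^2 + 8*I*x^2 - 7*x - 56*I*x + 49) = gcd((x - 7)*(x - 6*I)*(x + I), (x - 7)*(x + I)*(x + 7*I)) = x^2 + x*(-7 + I) - 7*I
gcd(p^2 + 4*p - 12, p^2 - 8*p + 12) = p - 2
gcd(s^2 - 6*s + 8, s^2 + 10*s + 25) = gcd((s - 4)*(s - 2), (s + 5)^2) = 1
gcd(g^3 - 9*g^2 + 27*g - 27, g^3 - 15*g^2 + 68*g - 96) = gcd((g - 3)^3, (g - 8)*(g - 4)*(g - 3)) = g - 3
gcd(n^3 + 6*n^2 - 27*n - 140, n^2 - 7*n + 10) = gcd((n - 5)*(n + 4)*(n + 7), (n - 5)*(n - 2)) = n - 5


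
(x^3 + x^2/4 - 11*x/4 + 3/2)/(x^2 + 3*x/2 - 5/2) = (4*x^2 + 5*x - 6)/(2*(2*x + 5))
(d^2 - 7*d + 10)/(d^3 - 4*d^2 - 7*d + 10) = (d - 2)/(d^2 + d - 2)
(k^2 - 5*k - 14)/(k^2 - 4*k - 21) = (k + 2)/(k + 3)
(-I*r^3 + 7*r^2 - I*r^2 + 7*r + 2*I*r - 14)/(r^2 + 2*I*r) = (-I*r^3 + r^2*(7 - I) + r*(7 + 2*I) - 14)/(r*(r + 2*I))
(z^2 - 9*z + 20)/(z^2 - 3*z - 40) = (-z^2 + 9*z - 20)/(-z^2 + 3*z + 40)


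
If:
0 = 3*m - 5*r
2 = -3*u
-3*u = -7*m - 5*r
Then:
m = -1/5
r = -3/25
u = -2/3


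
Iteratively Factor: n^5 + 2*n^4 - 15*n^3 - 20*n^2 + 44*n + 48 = (n - 2)*(n^4 + 4*n^3 - 7*n^2 - 34*n - 24) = (n - 3)*(n - 2)*(n^3 + 7*n^2 + 14*n + 8) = (n - 3)*(n - 2)*(n + 4)*(n^2 + 3*n + 2) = (n - 3)*(n - 2)*(n + 2)*(n + 4)*(n + 1)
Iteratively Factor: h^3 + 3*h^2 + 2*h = (h + 2)*(h^2 + h) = h*(h + 2)*(h + 1)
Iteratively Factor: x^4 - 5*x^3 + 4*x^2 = (x - 1)*(x^3 - 4*x^2) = x*(x - 1)*(x^2 - 4*x) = x*(x - 4)*(x - 1)*(x)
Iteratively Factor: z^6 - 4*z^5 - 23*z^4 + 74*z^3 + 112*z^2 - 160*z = (z - 4)*(z^5 - 23*z^3 - 18*z^2 + 40*z) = (z - 4)*(z + 4)*(z^4 - 4*z^3 - 7*z^2 + 10*z) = (z - 5)*(z - 4)*(z + 4)*(z^3 + z^2 - 2*z) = z*(z - 5)*(z - 4)*(z + 4)*(z^2 + z - 2) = z*(z - 5)*(z - 4)*(z + 2)*(z + 4)*(z - 1)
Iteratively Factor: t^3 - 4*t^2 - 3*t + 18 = (t - 3)*(t^2 - t - 6) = (t - 3)*(t + 2)*(t - 3)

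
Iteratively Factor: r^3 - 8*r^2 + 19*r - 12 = (r - 1)*(r^2 - 7*r + 12) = (r - 4)*(r - 1)*(r - 3)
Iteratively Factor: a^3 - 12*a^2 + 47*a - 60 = (a - 5)*(a^2 - 7*a + 12) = (a - 5)*(a - 3)*(a - 4)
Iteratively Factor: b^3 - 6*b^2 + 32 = (b + 2)*(b^2 - 8*b + 16) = (b - 4)*(b + 2)*(b - 4)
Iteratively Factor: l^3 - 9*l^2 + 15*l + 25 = (l - 5)*(l^2 - 4*l - 5) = (l - 5)^2*(l + 1)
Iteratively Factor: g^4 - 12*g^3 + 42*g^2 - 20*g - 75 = (g - 5)*(g^3 - 7*g^2 + 7*g + 15) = (g - 5)^2*(g^2 - 2*g - 3) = (g - 5)^2*(g - 3)*(g + 1)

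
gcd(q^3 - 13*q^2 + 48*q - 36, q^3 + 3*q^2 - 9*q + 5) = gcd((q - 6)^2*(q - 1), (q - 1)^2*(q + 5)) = q - 1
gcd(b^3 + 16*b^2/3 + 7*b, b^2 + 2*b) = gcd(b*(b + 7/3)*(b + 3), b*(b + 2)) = b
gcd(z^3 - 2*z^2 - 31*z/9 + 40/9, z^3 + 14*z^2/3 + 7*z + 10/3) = z + 5/3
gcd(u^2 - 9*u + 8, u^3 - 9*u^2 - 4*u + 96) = u - 8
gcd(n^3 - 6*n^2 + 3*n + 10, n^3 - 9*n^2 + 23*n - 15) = n - 5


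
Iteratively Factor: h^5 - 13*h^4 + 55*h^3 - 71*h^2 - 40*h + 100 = (h - 5)*(h^4 - 8*h^3 + 15*h^2 + 4*h - 20) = (h - 5)*(h - 2)*(h^3 - 6*h^2 + 3*h + 10) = (h - 5)*(h - 2)*(h + 1)*(h^2 - 7*h + 10) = (h - 5)*(h - 2)^2*(h + 1)*(h - 5)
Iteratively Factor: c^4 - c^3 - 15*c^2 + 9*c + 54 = (c - 3)*(c^3 + 2*c^2 - 9*c - 18) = (c - 3)^2*(c^2 + 5*c + 6) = (c - 3)^2*(c + 3)*(c + 2)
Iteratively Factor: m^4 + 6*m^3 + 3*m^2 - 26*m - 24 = (m + 3)*(m^3 + 3*m^2 - 6*m - 8) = (m + 3)*(m + 4)*(m^2 - m - 2) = (m + 1)*(m + 3)*(m + 4)*(m - 2)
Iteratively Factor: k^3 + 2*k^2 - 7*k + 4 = (k - 1)*(k^2 + 3*k - 4) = (k - 1)^2*(k + 4)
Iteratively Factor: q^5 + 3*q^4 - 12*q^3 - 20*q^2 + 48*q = (q + 4)*(q^4 - q^3 - 8*q^2 + 12*q) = (q - 2)*(q + 4)*(q^3 + q^2 - 6*q) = q*(q - 2)*(q + 4)*(q^2 + q - 6) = q*(q - 2)*(q + 3)*(q + 4)*(q - 2)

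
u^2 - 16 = (u - 4)*(u + 4)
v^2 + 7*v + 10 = (v + 2)*(v + 5)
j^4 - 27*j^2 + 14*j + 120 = (j - 4)*(j - 3)*(j + 2)*(j + 5)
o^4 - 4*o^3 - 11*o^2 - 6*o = o*(o - 6)*(o + 1)^2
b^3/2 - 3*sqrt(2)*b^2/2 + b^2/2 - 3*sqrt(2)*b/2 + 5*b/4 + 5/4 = (b/2 + 1/2)*(b - 5*sqrt(2)/2)*(b - sqrt(2)/2)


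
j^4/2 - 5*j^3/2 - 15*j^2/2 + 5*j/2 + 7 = (j/2 + 1)*(j - 7)*(j - 1)*(j + 1)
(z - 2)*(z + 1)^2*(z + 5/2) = z^4 + 5*z^3/2 - 3*z^2 - 19*z/2 - 5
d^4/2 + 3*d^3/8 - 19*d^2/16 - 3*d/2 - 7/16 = (d/2 + 1/2)*(d - 7/4)*(d + 1/2)*(d + 1)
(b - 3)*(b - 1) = b^2 - 4*b + 3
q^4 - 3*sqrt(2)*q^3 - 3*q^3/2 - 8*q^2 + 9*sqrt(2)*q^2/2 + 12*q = q*(q - 3/2)*(q - 4*sqrt(2))*(q + sqrt(2))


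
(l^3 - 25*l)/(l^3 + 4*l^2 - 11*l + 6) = l*(l^2 - 25)/(l^3 + 4*l^2 - 11*l + 6)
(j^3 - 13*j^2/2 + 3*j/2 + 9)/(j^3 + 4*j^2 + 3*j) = (j^2 - 15*j/2 + 9)/(j*(j + 3))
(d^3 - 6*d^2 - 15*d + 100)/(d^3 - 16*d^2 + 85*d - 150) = (d + 4)/(d - 6)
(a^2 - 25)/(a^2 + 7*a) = (a^2 - 25)/(a*(a + 7))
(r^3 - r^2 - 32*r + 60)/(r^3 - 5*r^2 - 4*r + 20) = (r + 6)/(r + 2)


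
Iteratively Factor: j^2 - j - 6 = (j + 2)*(j - 3)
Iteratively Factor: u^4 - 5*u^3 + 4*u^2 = (u - 1)*(u^3 - 4*u^2) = u*(u - 1)*(u^2 - 4*u) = u^2*(u - 1)*(u - 4)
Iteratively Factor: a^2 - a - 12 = (a - 4)*(a + 3)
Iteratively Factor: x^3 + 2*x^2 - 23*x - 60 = (x - 5)*(x^2 + 7*x + 12) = (x - 5)*(x + 3)*(x + 4)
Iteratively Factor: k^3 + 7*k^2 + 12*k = (k + 4)*(k^2 + 3*k) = (k + 3)*(k + 4)*(k)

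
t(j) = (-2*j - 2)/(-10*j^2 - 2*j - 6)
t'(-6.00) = 0.00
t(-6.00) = -0.03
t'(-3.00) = -0.00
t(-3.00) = -0.04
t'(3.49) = -0.02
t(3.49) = 0.07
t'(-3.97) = -0.01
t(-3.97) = -0.04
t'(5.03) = -0.01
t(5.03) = 0.04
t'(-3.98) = -0.01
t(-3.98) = -0.04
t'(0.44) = -0.17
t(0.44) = 0.33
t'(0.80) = -0.19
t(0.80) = 0.26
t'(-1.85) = 0.01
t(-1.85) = -0.05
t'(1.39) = -0.11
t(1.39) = 0.17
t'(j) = (-2*j - 2)*(20*j + 2)/(-10*j^2 - 2*j - 6)^2 - 2/(-10*j^2 - 2*j - 6) = (5*j^2 + j - (j + 1)*(10*j + 1) + 3)/(5*j^2 + j + 3)^2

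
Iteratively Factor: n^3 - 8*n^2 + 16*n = (n - 4)*(n^2 - 4*n) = (n - 4)^2*(n)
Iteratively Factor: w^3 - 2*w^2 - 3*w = (w - 3)*(w^2 + w) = (w - 3)*(w + 1)*(w)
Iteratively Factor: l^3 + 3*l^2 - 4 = (l + 2)*(l^2 + l - 2) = (l - 1)*(l + 2)*(l + 2)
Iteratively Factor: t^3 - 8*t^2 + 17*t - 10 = (t - 2)*(t^2 - 6*t + 5) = (t - 2)*(t - 1)*(t - 5)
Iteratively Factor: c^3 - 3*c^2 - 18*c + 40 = (c - 2)*(c^2 - c - 20) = (c - 2)*(c + 4)*(c - 5)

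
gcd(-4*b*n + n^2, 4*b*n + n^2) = n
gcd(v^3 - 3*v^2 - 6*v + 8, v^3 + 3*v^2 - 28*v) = v - 4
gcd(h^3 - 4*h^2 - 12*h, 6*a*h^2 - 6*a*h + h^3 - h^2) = h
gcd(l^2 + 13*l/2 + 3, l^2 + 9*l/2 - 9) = l + 6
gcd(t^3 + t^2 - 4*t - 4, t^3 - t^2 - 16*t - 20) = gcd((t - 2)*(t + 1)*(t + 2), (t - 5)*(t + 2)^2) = t + 2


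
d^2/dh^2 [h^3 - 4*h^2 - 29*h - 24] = 6*h - 8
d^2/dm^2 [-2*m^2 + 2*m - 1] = -4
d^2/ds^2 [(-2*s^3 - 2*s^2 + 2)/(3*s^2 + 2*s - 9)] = 100*(-s^3 - 9*s - 2)/(27*s^6 + 54*s^5 - 207*s^4 - 316*s^3 + 621*s^2 + 486*s - 729)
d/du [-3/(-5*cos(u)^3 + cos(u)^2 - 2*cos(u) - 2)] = 3*(15*cos(u)^2 - 2*cos(u) + 2)*sin(u)/(5*cos(u)^3 - cos(u)^2 + 2*cos(u) + 2)^2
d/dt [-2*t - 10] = -2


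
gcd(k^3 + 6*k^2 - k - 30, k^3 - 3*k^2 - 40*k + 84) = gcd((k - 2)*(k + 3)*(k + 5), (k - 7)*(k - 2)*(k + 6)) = k - 2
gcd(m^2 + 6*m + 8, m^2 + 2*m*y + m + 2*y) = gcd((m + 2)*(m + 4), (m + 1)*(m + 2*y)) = 1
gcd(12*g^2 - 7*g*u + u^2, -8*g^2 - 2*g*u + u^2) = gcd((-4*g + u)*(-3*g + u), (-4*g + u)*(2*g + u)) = -4*g + u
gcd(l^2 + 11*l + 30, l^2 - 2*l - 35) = l + 5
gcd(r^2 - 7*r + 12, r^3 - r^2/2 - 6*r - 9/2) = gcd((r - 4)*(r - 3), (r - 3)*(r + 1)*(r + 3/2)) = r - 3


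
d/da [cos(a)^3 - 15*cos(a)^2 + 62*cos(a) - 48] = (-3*cos(a)^2 + 30*cos(a) - 62)*sin(a)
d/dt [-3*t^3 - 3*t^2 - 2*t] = -9*t^2 - 6*t - 2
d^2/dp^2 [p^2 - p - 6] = 2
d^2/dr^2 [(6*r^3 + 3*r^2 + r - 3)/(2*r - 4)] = (6*r^3 - 36*r^2 + 72*r + 11)/(r^3 - 6*r^2 + 12*r - 8)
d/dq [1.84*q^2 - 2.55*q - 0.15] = 3.68*q - 2.55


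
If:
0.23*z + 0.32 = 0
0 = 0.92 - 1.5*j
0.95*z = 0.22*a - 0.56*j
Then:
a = -4.45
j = 0.61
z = -1.39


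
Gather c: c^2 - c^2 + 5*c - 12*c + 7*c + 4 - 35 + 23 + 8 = 0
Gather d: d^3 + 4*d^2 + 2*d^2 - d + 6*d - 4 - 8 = d^3 + 6*d^2 + 5*d - 12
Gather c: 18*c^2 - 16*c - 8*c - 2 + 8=18*c^2 - 24*c + 6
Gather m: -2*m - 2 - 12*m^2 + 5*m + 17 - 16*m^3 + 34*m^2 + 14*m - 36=-16*m^3 + 22*m^2 + 17*m - 21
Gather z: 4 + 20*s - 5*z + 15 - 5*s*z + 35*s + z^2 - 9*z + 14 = 55*s + z^2 + z*(-5*s - 14) + 33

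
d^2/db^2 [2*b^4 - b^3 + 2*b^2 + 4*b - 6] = 24*b^2 - 6*b + 4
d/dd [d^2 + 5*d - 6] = 2*d + 5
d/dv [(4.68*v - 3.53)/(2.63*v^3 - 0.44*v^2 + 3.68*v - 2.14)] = (-24.6168*v^3 + 29.9109*v^2 - 3.1064*v + 2.9752)/(6.9169*v^6 - 2.3144*v^5 + 19.5504*v^4 - 14.4948*v^3 + 15.4256*v^2 - 15.7504*v + 4.5796)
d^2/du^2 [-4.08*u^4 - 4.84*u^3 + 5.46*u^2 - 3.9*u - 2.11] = -48.96*u^2 - 29.04*u + 10.92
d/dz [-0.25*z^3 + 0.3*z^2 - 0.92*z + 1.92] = -0.75*z^2 + 0.6*z - 0.92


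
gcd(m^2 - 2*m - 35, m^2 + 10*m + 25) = m + 5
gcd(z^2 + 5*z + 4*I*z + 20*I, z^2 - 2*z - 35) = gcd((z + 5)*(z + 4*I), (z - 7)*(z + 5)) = z + 5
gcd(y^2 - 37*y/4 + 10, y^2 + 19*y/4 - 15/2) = y - 5/4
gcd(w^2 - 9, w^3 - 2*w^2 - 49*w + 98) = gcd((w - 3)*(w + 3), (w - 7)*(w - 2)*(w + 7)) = 1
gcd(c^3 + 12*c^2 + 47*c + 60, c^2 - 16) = c + 4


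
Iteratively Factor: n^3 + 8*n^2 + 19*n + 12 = (n + 4)*(n^2 + 4*n + 3) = (n + 1)*(n + 4)*(n + 3)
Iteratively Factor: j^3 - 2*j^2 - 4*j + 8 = (j + 2)*(j^2 - 4*j + 4) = (j - 2)*(j + 2)*(j - 2)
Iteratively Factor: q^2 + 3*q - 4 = (q - 1)*(q + 4)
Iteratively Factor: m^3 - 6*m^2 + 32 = (m - 4)*(m^2 - 2*m - 8) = (m - 4)*(m + 2)*(m - 4)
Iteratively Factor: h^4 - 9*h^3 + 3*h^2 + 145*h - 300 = (h - 5)*(h^3 - 4*h^2 - 17*h + 60) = (h - 5)*(h + 4)*(h^2 - 8*h + 15) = (h - 5)^2*(h + 4)*(h - 3)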